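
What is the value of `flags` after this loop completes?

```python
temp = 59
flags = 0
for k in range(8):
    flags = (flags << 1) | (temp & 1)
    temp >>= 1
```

Let's trace through this code step by step.

Initialize: temp = 59
Initialize: flags = 0
Entering loop: for k in range(8):
After iteration 1: k = 0, temp = 29, flags = 1
After iteration 2: k = 1, temp = 14, flags = 3
After iteration 3: k = 2, temp = 7, flags = 6
After iteration 4: k = 3, temp = 3, flags = 13
After iteration 5: k = 4, temp = 1, flags = 27
After iteration 6: k = 5, temp = 0, flags = 55
After iteration 7: k = 6, temp = 0, flags = 110
After iteration 8: k = 7, temp = 0, flags = 220
Loop ends.

Final answer: 220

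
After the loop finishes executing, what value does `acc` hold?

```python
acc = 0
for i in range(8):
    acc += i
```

Let's trace through this code step by step.

Initialize: acc = 0
Entering loop: for i in range(8):
After iteration 1: i = 0, acc = 0
After iteration 2: i = 1, acc = 1
After iteration 3: i = 2, acc = 3
After iteration 4: i = 3, acc = 6
After iteration 5: i = 4, acc = 10
After iteration 6: i = 5, acc = 15
After iteration 7: i = 6, acc = 21
After iteration 8: i = 7, acc = 28
Loop ends.

Final answer: 28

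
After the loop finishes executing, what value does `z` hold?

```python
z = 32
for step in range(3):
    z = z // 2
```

Let's trace through this code step by step.

Initialize: z = 32
Entering loop: for step in range(3):
After iteration 1: step = 0, z = 16
After iteration 2: step = 1, z = 8
After iteration 3: step = 2, z = 4
Loop ends.

Final answer: 4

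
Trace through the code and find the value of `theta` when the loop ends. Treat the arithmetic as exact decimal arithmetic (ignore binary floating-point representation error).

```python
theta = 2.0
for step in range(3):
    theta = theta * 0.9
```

Let's trace through this code step by step.

Initialize: theta = 2.0
Entering loop: for step in range(3):
After iteration 1: step = 0, theta = 1.8
After iteration 2: step = 1, theta = 1.62
After iteration 3: step = 2, theta = 1.458
Loop ends.

Final answer: 1.458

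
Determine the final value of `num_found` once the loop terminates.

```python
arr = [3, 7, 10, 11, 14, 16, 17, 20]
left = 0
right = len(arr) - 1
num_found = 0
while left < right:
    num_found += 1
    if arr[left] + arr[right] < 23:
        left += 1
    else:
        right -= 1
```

Let's trace through this code step by step.

Initialize: arr = [3, 7, 10, 11, 14, 16, 17, 20]
Initialize: left = 0
Initialize: right = 7
Initialize: num_found = 0
Entering loop: while left < right:
After iteration 1: left = 0, right = 6, num_found = 1
After iteration 2: left = 1, right = 6, num_found = 2
After iteration 3: left = 1, right = 5, num_found = 3
After iteration 4: left = 1, right = 4, num_found = 4
After iteration 5: left = 2, right = 4, num_found = 5
After iteration 6: left = 2, right = 3, num_found = 6
After iteration 7: left = 3, right = 3, num_found = 7
Loop ends.

Final answer: 7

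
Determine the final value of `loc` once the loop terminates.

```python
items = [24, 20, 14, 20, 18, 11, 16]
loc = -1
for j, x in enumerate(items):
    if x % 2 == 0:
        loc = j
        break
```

Let's trace through this code step by step.

Initialize: items = [24, 20, 14, 20, 18, 11, 16]
Initialize: loc = -1
Entering loop: for j, x in enumerate(items):
After iteration 1: j = 0, x = 24, loc = 0
Loop ends.

Final answer: 0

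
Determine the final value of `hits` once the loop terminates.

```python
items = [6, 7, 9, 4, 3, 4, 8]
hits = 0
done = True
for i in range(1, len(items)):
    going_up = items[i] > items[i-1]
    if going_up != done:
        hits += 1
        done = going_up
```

Let's trace through this code step by step.

Initialize: items = [6, 7, 9, 4, 3, 4, 8]
Initialize: hits = 0
Initialize: done = True
Entering loop: for i in range(1, len(items)):
After iteration 1: i = 1, hits = 0, done = True, going_up = True
After iteration 2: i = 2, hits = 0, done = True, going_up = True
After iteration 3: i = 3, hits = 1, done = False, going_up = False
After iteration 4: i = 4, hits = 1, done = False, going_up = False
After iteration 5: i = 5, hits = 2, done = True, going_up = True
After iteration 6: i = 6, hits = 2, done = True, going_up = True
Loop ends.

Final answer: 2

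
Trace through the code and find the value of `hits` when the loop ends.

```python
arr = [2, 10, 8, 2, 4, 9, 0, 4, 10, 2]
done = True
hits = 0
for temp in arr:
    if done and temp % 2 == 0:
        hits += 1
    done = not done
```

Let's trace through this code step by step.

Initialize: arr = [2, 10, 8, 2, 4, 9, 0, 4, 10, 2]
Initialize: done = True
Initialize: hits = 0
Entering loop: for temp in arr:
After iteration 1: temp = 2, done = False, hits = 1
After iteration 2: temp = 10, done = True, hits = 1
After iteration 3: temp = 8, done = False, hits = 2
After iteration 4: temp = 2, done = True, hits = 2
After iteration 5: temp = 4, done = False, hits = 3
After iteration 6: temp = 9, done = True, hits = 3
After iteration 7: temp = 0, done = False, hits = 4
After iteration 8: temp = 4, done = True, hits = 4
After iteration 9: temp = 10, done = False, hits = 5
After iteration 10: temp = 2, done = True, hits = 5
Loop ends.

Final answer: 5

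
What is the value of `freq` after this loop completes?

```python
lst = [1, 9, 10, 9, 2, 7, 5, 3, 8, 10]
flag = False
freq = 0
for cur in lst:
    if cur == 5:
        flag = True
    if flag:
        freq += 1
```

Let's trace through this code step by step.

Initialize: lst = [1, 9, 10, 9, 2, 7, 5, 3, 8, 10]
Initialize: flag = False
Initialize: freq = 0
Entering loop: for cur in lst:
After iteration 1: cur = 1, flag = False, freq = 0
After iteration 2: cur = 9, flag = False, freq = 0
After iteration 3: cur = 10, flag = False, freq = 0
After iteration 4: cur = 9, flag = False, freq = 0
After iteration 5: cur = 2, flag = False, freq = 0
After iteration 6: cur = 7, flag = False, freq = 0
After iteration 7: cur = 5, flag = True, freq = 1
After iteration 8: cur = 3, flag = True, freq = 2
After iteration 9: cur = 8, flag = True, freq = 3
After iteration 10: cur = 10, flag = True, freq = 4
Loop ends.

Final answer: 4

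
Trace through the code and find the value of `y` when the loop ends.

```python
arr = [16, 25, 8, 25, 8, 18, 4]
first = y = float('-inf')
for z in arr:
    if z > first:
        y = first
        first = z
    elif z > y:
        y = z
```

Let's trace through this code step by step.

Initialize: arr = [16, 25, 8, 25, 8, 18, 4]
Initialize: first = -inf
Initialize: y = -inf
Entering loop: for z in arr:
After iteration 1: z = 16, first = 16, y = -inf
After iteration 2: z = 25, first = 25, y = 16
After iteration 3: z = 8, first = 25, y = 16
After iteration 4: z = 25, first = 25, y = 25
After iteration 5: z = 8, first = 25, y = 25
After iteration 6: z = 18, first = 25, y = 25
After iteration 7: z = 4, first = 25, y = 25
Loop ends.

Final answer: 25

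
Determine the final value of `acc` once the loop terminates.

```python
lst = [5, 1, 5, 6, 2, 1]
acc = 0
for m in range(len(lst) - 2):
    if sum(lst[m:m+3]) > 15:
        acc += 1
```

Let's trace through this code step by step.

Initialize: lst = [5, 1, 5, 6, 2, 1]
Initialize: acc = 0
Entering loop: for m in range(len(lst) - 2):
After iteration 1: m = 0, acc = 0
After iteration 2: m = 1, acc = 0
After iteration 3: m = 2, acc = 0
After iteration 4: m = 3, acc = 0
Loop ends.

Final answer: 0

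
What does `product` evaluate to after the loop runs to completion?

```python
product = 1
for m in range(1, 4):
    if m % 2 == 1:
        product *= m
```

Let's trace through this code step by step.

Initialize: product = 1
Entering loop: for m in range(1, 4):
After iteration 1: m = 1, product = 1
After iteration 2: m = 2, product = 1
After iteration 3: m = 3, product = 3
Loop ends.

Final answer: 3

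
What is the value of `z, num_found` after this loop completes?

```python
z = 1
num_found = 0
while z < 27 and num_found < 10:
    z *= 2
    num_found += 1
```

Let's trace through this code step by step.

Initialize: z = 1
Initialize: num_found = 0
Entering loop: while z < 27 and num_found < 10:
After iteration 1: z = 2, num_found = 1
After iteration 2: z = 4, num_found = 2
After iteration 3: z = 8, num_found = 3
After iteration 4: z = 16, num_found = 4
After iteration 5: z = 32, num_found = 5
Loop ends.

Final answer: 32, 5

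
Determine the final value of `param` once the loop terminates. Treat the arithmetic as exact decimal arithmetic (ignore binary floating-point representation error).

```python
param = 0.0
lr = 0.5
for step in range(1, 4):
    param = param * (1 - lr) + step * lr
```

Let's trace through this code step by step.

Initialize: param = 0.0
Initialize: lr = 0.5
Entering loop: for step in range(1, 4):
After iteration 1: step = 1, param = 0.5
After iteration 2: step = 2, param = 1.25
After iteration 3: step = 3, param = 2.125
Loop ends.

Final answer: 2.125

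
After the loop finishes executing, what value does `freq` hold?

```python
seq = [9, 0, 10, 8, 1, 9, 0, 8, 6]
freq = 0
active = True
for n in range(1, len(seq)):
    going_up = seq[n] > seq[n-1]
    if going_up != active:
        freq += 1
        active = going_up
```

Let's trace through this code step by step.

Initialize: seq = [9, 0, 10, 8, 1, 9, 0, 8, 6]
Initialize: freq = 0
Initialize: active = True
Entering loop: for n in range(1, len(seq)):
After iteration 1: n = 1, freq = 1, active = False, going_up = False
After iteration 2: n = 2, freq = 2, active = True, going_up = True
After iteration 3: n = 3, freq = 3, active = False, going_up = False
After iteration 4: n = 4, freq = 3, active = False, going_up = False
After iteration 5: n = 5, freq = 4, active = True, going_up = True
After iteration 6: n = 6, freq = 5, active = False, going_up = False
After iteration 7: n = 7, freq = 6, active = True, going_up = True
After iteration 8: n = 8, freq = 7, active = False, going_up = False
Loop ends.

Final answer: 7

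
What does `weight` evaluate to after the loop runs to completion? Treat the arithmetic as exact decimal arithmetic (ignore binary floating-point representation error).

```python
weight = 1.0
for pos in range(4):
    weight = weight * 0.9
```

Let's trace through this code step by step.

Initialize: weight = 1.0
Entering loop: for pos in range(4):
After iteration 1: pos = 0, weight = 0.9
After iteration 2: pos = 1, weight = 0.81
After iteration 3: pos = 2, weight = 0.729
After iteration 4: pos = 3, weight = 0.6561
Loop ends.

Final answer: 0.6561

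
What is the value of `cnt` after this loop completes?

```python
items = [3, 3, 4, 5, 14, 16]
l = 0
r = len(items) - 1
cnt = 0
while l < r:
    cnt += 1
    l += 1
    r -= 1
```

Let's trace through this code step by step.

Initialize: items = [3, 3, 4, 5, 14, 16]
Initialize: l = 0
Initialize: r = 5
Initialize: cnt = 0
Entering loop: while l < r:
After iteration 1: l = 1, r = 4, cnt = 1
After iteration 2: l = 2, r = 3, cnt = 2
After iteration 3: l = 3, r = 2, cnt = 3
Loop ends.

Final answer: 3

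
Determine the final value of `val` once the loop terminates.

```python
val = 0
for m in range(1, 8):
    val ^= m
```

Let's trace through this code step by step.

Initialize: val = 0
Entering loop: for m in range(1, 8):
After iteration 1: m = 1, val = 1
After iteration 2: m = 2, val = 3
After iteration 3: m = 3, val = 0
After iteration 4: m = 4, val = 4
After iteration 5: m = 5, val = 1
After iteration 6: m = 6, val = 7
After iteration 7: m = 7, val = 0
Loop ends.

Final answer: 0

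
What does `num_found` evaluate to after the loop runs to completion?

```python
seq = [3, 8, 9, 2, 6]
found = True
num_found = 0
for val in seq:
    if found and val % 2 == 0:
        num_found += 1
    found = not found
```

Let's trace through this code step by step.

Initialize: seq = [3, 8, 9, 2, 6]
Initialize: found = True
Initialize: num_found = 0
Entering loop: for val in seq:
After iteration 1: val = 3, found = False, num_found = 0
After iteration 2: val = 8, found = True, num_found = 0
After iteration 3: val = 9, found = False, num_found = 0
After iteration 4: val = 2, found = True, num_found = 0
After iteration 5: val = 6, found = False, num_found = 1
Loop ends.

Final answer: 1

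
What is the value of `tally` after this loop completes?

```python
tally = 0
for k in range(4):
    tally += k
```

Let's trace through this code step by step.

Initialize: tally = 0
Entering loop: for k in range(4):
After iteration 1: k = 0, tally = 0
After iteration 2: k = 1, tally = 1
After iteration 3: k = 2, tally = 3
After iteration 4: k = 3, tally = 6
Loop ends.

Final answer: 6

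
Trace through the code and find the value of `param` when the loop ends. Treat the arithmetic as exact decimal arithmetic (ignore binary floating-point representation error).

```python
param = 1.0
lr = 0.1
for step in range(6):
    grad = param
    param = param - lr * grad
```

Let's trace through this code step by step.

Initialize: param = 1.0
Initialize: lr = 0.1
Entering loop: for step in range(6):
After iteration 1: step = 0, param = 0.9, grad = 1.0
After iteration 2: step = 1, param = 0.81, grad = 0.9
After iteration 3: step = 2, param = 0.729, grad = 0.81
After iteration 4: step = 3, param = 0.6561, grad = 0.729
After iteration 5: step = 4, param = 0.59049, grad = 0.6561
After iteration 6: step = 5, param = 0.531441, grad = 0.59049
Loop ends.

Final answer: 0.531441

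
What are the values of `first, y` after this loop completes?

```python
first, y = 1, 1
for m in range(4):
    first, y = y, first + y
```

Let's trace through this code step by step.

Initialize: first = 1
Initialize: y = 1
Entering loop: for m in range(4):
After iteration 1: m = 0, first = 1, y = 2
After iteration 2: m = 1, first = 2, y = 3
After iteration 3: m = 2, first = 3, y = 5
After iteration 4: m = 3, first = 5, y = 8
Loop ends.

Final answer: 5, 8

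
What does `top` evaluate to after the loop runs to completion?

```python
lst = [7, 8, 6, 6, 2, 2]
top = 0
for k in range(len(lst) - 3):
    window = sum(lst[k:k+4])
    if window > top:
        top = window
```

Let's trace through this code step by step.

Initialize: lst = [7, 8, 6, 6, 2, 2]
Initialize: top = 0
Entering loop: for k in range(len(lst) - 3):
After iteration 1: k = 0, top = 27, window = 27
After iteration 2: k = 1, top = 27, window = 22
After iteration 3: k = 2, top = 27, window = 16
Loop ends.

Final answer: 27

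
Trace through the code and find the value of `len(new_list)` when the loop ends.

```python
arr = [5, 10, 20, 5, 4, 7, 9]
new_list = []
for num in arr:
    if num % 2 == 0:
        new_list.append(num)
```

Let's trace through this code step by step.

Initialize: arr = [5, 10, 20, 5, 4, 7, 9]
Initialize: new_list = []
Entering loop: for num in arr:
After iteration 1: num = 5, new_list = []
After iteration 2: num = 10, new_list = [10]
After iteration 3: num = 20, new_list = [10, 20]
After iteration 4: num = 5, new_list = [10, 20]
After iteration 5: num = 4, new_list = [10, 20, 4]
After iteration 6: num = 7, new_list = [10, 20, 4]
After iteration 7: num = 9, new_list = [10, 20, 4]
Loop ends.
len(new_list) = 3

Final answer: 3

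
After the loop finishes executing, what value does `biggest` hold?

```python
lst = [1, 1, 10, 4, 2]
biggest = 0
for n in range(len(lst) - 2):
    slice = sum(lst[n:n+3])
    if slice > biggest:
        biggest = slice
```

Let's trace through this code step by step.

Initialize: lst = [1, 1, 10, 4, 2]
Initialize: biggest = 0
Entering loop: for n in range(len(lst) - 2):
After iteration 1: n = 0, biggest = 12, slice = 12
After iteration 2: n = 1, biggest = 15, slice = 15
After iteration 3: n = 2, biggest = 16, slice = 16
Loop ends.

Final answer: 16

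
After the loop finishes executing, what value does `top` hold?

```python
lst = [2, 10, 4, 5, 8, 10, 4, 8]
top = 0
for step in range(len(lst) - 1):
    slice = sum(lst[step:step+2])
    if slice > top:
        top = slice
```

Let's trace through this code step by step.

Initialize: lst = [2, 10, 4, 5, 8, 10, 4, 8]
Initialize: top = 0
Entering loop: for step in range(len(lst) - 1):
After iteration 1: step = 0, top = 12, slice = 12
After iteration 2: step = 1, top = 14, slice = 14
After iteration 3: step = 2, top = 14, slice = 9
After iteration 4: step = 3, top = 14, slice = 13
After iteration 5: step = 4, top = 18, slice = 18
After iteration 6: step = 5, top = 18, slice = 14
After iteration 7: step = 6, top = 18, slice = 12
Loop ends.

Final answer: 18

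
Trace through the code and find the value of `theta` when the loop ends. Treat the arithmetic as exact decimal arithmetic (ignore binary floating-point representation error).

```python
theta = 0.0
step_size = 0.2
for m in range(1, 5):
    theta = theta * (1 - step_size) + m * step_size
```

Let's trace through this code step by step.

Initialize: theta = 0.0
Initialize: step_size = 0.2
Entering loop: for m in range(1, 5):
After iteration 1: m = 1, theta = 0.2
After iteration 2: m = 2, theta = 0.56
After iteration 3: m = 3, theta = 1.048
After iteration 4: m = 4, theta = 1.6384
Loop ends.

Final answer: 1.6384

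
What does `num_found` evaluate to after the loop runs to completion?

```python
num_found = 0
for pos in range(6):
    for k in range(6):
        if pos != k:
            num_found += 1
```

Let's trace through this code step by step.

Initialize: num_found = 0
Entering loop: for pos in range(6):
After iteration 1: pos = 0, num_found = 5
After iteration 2: pos = 1, num_found = 10
After iteration 3: pos = 2, num_found = 15
After iteration 4: pos = 3, num_found = 20
After iteration 5: pos = 4, num_found = 25
After iteration 6: pos = 5, num_found = 30
Loop ends.

Final answer: 30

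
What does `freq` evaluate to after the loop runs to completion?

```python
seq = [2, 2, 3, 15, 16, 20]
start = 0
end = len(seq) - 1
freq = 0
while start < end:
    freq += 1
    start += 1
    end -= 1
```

Let's trace through this code step by step.

Initialize: seq = [2, 2, 3, 15, 16, 20]
Initialize: start = 0
Initialize: end = 5
Initialize: freq = 0
Entering loop: while start < end:
After iteration 1: start = 1, end = 4, freq = 1
After iteration 2: start = 2, end = 3, freq = 2
After iteration 3: start = 3, end = 2, freq = 3
Loop ends.

Final answer: 3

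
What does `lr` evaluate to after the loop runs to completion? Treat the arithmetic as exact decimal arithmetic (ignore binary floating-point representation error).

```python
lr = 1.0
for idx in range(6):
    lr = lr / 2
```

Let's trace through this code step by step.

Initialize: lr = 1.0
Entering loop: for idx in range(6):
After iteration 1: idx = 0, lr = 0.5
After iteration 2: idx = 1, lr = 0.25
After iteration 3: idx = 2, lr = 0.125
After iteration 4: idx = 3, lr = 0.0625
After iteration 5: idx = 4, lr = 0.03125
After iteration 6: idx = 5, lr = 0.015625
Loop ends.

Final answer: 0.015625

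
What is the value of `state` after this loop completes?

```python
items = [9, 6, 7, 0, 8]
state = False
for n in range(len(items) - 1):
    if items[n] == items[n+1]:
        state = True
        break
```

Let's trace through this code step by step.

Initialize: items = [9, 6, 7, 0, 8]
Initialize: state = False
Entering loop: for n in range(len(items) - 1):
After iteration 1: n = 0, state = False
After iteration 2: n = 1, state = False
After iteration 3: n = 2, state = False
After iteration 4: n = 3, state = False
Loop ends.

Final answer: False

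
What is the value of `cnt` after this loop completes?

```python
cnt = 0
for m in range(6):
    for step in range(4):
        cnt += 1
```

Let's trace through this code step by step.

Initialize: cnt = 0
Entering loop: for m in range(6):
After iteration 1: m = 0, cnt = 4
After iteration 2: m = 1, cnt = 8
After iteration 3: m = 2, cnt = 12
After iteration 4: m = 3, cnt = 16
After iteration 5: m = 4, cnt = 20
After iteration 6: m = 5, cnt = 24
Loop ends.

Final answer: 24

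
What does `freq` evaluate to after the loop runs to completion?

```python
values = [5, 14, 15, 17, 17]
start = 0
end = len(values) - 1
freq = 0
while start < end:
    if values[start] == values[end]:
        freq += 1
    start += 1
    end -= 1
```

Let's trace through this code step by step.

Initialize: values = [5, 14, 15, 17, 17]
Initialize: start = 0
Initialize: end = 4
Initialize: freq = 0
Entering loop: while start < end:
After iteration 1: start = 1, end = 3, freq = 0
After iteration 2: start = 2, end = 2, freq = 0
Loop ends.

Final answer: 0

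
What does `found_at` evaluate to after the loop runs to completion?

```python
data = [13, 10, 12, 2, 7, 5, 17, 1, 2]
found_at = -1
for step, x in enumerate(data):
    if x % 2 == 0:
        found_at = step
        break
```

Let's trace through this code step by step.

Initialize: data = [13, 10, 12, 2, 7, 5, 17, 1, 2]
Initialize: found_at = -1
Entering loop: for step, x in enumerate(data):
After iteration 1: step = 0, x = 13, found_at = -1
After iteration 2: step = 1, x = 10, found_at = 1
Loop ends.

Final answer: 1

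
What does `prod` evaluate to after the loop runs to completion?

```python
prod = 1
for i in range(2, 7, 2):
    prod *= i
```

Let's trace through this code step by step.

Initialize: prod = 1
Entering loop: for i in range(2, 7, 2):
After iteration 1: i = 2, prod = 2
After iteration 2: i = 4, prod = 8
After iteration 3: i = 6, prod = 48
Loop ends.

Final answer: 48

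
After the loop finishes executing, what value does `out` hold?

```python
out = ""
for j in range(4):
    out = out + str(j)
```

Let's trace through this code step by step.

Initialize: out = ''
Entering loop: for j in range(4):
After iteration 1: j = 0, out = '0'
After iteration 2: j = 1, out = '01'
After iteration 3: j = 2, out = '012'
After iteration 4: j = 3, out = '0123'
Loop ends.

Final answer: '0123'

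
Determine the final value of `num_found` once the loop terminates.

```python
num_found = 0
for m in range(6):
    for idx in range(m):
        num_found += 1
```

Let's trace through this code step by step.

Initialize: num_found = 0
Entering loop: for m in range(6):
After iteration 1: m = 0, num_found = 0
After iteration 2: m = 1, num_found = 1, idx = 0
After iteration 3: m = 2, num_found = 3, idx = 1
After iteration 4: m = 3, num_found = 6, idx = 2
After iteration 5: m = 4, num_found = 10, idx = 3
After iteration 6: m = 5, num_found = 15, idx = 4
Loop ends.

Final answer: 15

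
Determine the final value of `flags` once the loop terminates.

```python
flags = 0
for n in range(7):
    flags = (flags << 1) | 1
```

Let's trace through this code step by step.

Initialize: flags = 0
Entering loop: for n in range(7):
After iteration 1: n = 0, flags = 1
After iteration 2: n = 1, flags = 3
After iteration 3: n = 2, flags = 7
After iteration 4: n = 3, flags = 15
After iteration 5: n = 4, flags = 31
After iteration 6: n = 5, flags = 63
After iteration 7: n = 6, flags = 127
Loop ends.

Final answer: 127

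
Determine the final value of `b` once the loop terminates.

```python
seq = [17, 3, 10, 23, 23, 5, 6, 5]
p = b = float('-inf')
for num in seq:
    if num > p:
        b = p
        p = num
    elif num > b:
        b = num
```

Let's trace through this code step by step.

Initialize: seq = [17, 3, 10, 23, 23, 5, 6, 5]
Initialize: p = -inf
Initialize: b = -inf
Entering loop: for num in seq:
After iteration 1: num = 17, p = 17, b = -inf
After iteration 2: num = 3, p = 17, b = 3
After iteration 3: num = 10, p = 17, b = 10
After iteration 4: num = 23, p = 23, b = 17
After iteration 5: num = 23, p = 23, b = 23
After iteration 6: num = 5, p = 23, b = 23
After iteration 7: num = 6, p = 23, b = 23
After iteration 8: num = 5, p = 23, b = 23
Loop ends.

Final answer: 23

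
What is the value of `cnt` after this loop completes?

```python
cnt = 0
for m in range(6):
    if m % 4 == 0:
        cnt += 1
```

Let's trace through this code step by step.

Initialize: cnt = 0
Entering loop: for m in range(6):
After iteration 1: m = 0, cnt = 1
After iteration 2: m = 1, cnt = 1
After iteration 3: m = 2, cnt = 1
After iteration 4: m = 3, cnt = 1
After iteration 5: m = 4, cnt = 2
After iteration 6: m = 5, cnt = 2
Loop ends.

Final answer: 2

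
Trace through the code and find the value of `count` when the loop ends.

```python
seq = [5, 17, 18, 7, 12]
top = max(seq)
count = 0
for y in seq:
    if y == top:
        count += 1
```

Let's trace through this code step by step.

Initialize: seq = [5, 17, 18, 7, 12]
Initialize: top = 18
Initialize: count = 0
Entering loop: for y in seq:
After iteration 1: y = 5, count = 0
After iteration 2: y = 17, count = 0
After iteration 3: y = 18, count = 1
After iteration 4: y = 7, count = 1
After iteration 5: y = 12, count = 1
Loop ends.

Final answer: 1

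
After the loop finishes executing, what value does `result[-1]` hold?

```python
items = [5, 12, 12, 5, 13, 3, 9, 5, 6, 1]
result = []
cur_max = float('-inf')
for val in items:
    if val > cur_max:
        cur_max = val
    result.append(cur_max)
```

Let's trace through this code step by step.

Initialize: items = [5, 12, 12, 5, 13, 3, 9, 5, 6, 1]
Initialize: result = []
Initialize: cur_max = -inf
Entering loop: for val in items:
After iteration 1: val = 5, result = [5], cur_max = 5
After iteration 2: val = 12, result = [5, 12], cur_max = 12
After iteration 3: val = 12, result = [5, 12, 12], cur_max = 12
After iteration 4: val = 5, result = [5, 12, 12, 12], cur_max = 12
After iteration 5: val = 13, result = [5, 12, 12, 12, 13], cur_max = 13
After iteration 6: val = 3, result = [5, 12, 12, 12, 13, 13], cur_max = 13
After iteration 7: val = 9, result = [5, 12, 12, 12, 13, 13, 13], cur_max = 13
After iteration 8: val = 5, result = [5, 12, 12, 12, 13, 13, 13, 13], cur_max = 13
After iteration 9: val = 6, result = [5, 12, 12, 12, 13, 13, 13, 13, 13], cur_max = 13
After iteration 10: val = 1, result = [5, 12, 12, 12, 13, 13, 13, 13, 13, 13], cur_max = 13
Loop ends.
result[-1] = 13

Final answer: 13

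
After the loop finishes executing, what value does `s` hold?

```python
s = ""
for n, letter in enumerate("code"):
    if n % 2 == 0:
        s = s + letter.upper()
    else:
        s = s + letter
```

Let's trace through this code step by step.

Initialize: s = ''
Entering loop: for n, letter in enumerate("code"):
After iteration 1: n = 0, letter = 'c', s = 'C'
After iteration 2: n = 1, letter = 'o', s = 'Co'
After iteration 3: n = 2, letter = 'd', s = 'CoD'
After iteration 4: n = 3, letter = 'e', s = 'CoDe'
Loop ends.

Final answer: 'CoDe'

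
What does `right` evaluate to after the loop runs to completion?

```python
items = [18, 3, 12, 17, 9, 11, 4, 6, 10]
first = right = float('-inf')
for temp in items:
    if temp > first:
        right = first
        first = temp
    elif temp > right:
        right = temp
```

Let's trace through this code step by step.

Initialize: items = [18, 3, 12, 17, 9, 11, 4, 6, 10]
Initialize: first = -inf
Initialize: right = -inf
Entering loop: for temp in items:
After iteration 1: temp = 18, first = 18, right = -inf
After iteration 2: temp = 3, first = 18, right = 3
After iteration 3: temp = 12, first = 18, right = 12
After iteration 4: temp = 17, first = 18, right = 17
After iteration 5: temp = 9, first = 18, right = 17
After iteration 6: temp = 11, first = 18, right = 17
After iteration 7: temp = 4, first = 18, right = 17
After iteration 8: temp = 6, first = 18, right = 17
After iteration 9: temp = 10, first = 18, right = 17
Loop ends.

Final answer: 17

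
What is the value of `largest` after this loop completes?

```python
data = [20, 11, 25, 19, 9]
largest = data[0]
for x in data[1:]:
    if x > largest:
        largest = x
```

Let's trace through this code step by step.

Initialize: data = [20, 11, 25, 19, 9]
Initialize: largest = 20
Entering loop: for x in data[1:]:
After iteration 1: x = 11, largest = 20
After iteration 2: x = 25, largest = 25
After iteration 3: x = 19, largest = 25
After iteration 4: x = 9, largest = 25
Loop ends.

Final answer: 25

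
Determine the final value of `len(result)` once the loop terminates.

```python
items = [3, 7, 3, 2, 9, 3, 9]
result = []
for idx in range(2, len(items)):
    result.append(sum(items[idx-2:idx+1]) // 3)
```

Let's trace through this code step by step.

Initialize: items = [3, 7, 3, 2, 9, 3, 9]
Initialize: result = []
Entering loop: for idx in range(2, len(items)):
After iteration 1: idx = 2, result = [4]
After iteration 2: idx = 3, result = [4, 4]
After iteration 3: idx = 4, result = [4, 4, 4]
After iteration 4: idx = 5, result = [4, 4, 4, 4]
After iteration 5: idx = 6, result = [4, 4, 4, 4, 7]
Loop ends.
len(result) = 5

Final answer: 5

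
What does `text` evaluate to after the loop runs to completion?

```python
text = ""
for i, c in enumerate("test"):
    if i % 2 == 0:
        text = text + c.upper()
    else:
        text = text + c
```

Let's trace through this code step by step.

Initialize: text = ''
Entering loop: for i, c in enumerate("test"):
After iteration 1: i = 0, c = 't', text = 'T'
After iteration 2: i = 1, c = 'e', text = 'Te'
After iteration 3: i = 2, c = 's', text = 'TeS'
After iteration 4: i = 3, c = 't', text = 'TeSt'
Loop ends.

Final answer: 'TeSt'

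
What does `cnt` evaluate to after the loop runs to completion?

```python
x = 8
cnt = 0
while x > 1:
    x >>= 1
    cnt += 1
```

Let's trace through this code step by step.

Initialize: x = 8
Initialize: cnt = 0
Entering loop: while x > 1:
After iteration 1: x = 4, cnt = 1
After iteration 2: x = 2, cnt = 2
After iteration 3: x = 1, cnt = 3
Loop ends.

Final answer: 3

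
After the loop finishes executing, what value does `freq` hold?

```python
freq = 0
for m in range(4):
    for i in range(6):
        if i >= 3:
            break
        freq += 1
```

Let's trace through this code step by step.

Initialize: freq = 0
Entering loop: for m in range(4):
After iteration 1: m = 0, freq = 3
After iteration 2: m = 1, freq = 6
After iteration 3: m = 2, freq = 9
After iteration 4: m = 3, freq = 12
Loop ends.

Final answer: 12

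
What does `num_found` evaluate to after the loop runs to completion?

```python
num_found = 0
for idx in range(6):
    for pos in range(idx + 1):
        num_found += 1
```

Let's trace through this code step by step.

Initialize: num_found = 0
Entering loop: for idx in range(6):
After iteration 1: idx = 0, num_found = 1, pos = 0
After iteration 2: idx = 1, num_found = 3, pos = 1
After iteration 3: idx = 2, num_found = 6, pos = 2
After iteration 4: idx = 3, num_found = 10, pos = 3
After iteration 5: idx = 4, num_found = 15, pos = 4
After iteration 6: idx = 5, num_found = 21, pos = 5
Loop ends.

Final answer: 21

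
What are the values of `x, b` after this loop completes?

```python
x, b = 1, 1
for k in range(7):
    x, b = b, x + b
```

Let's trace through this code step by step.

Initialize: x = 1
Initialize: b = 1
Entering loop: for k in range(7):
After iteration 1: k = 0, x = 1, b = 2
After iteration 2: k = 1, x = 2, b = 3
After iteration 3: k = 2, x = 3, b = 5
After iteration 4: k = 3, x = 5, b = 8
After iteration 5: k = 4, x = 8, b = 13
After iteration 6: k = 5, x = 13, b = 21
After iteration 7: k = 6, x = 21, b = 34
Loop ends.

Final answer: 21, 34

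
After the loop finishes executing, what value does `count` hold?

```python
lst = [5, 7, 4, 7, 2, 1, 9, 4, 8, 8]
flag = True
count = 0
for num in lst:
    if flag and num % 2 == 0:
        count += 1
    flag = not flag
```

Let's trace through this code step by step.

Initialize: lst = [5, 7, 4, 7, 2, 1, 9, 4, 8, 8]
Initialize: flag = True
Initialize: count = 0
Entering loop: for num in lst:
After iteration 1: num = 5, flag = False, count = 0
After iteration 2: num = 7, flag = True, count = 0
After iteration 3: num = 4, flag = False, count = 1
After iteration 4: num = 7, flag = True, count = 1
After iteration 5: num = 2, flag = False, count = 2
After iteration 6: num = 1, flag = True, count = 2
After iteration 7: num = 9, flag = False, count = 2
After iteration 8: num = 4, flag = True, count = 2
After iteration 9: num = 8, flag = False, count = 3
After iteration 10: num = 8, flag = True, count = 3
Loop ends.

Final answer: 3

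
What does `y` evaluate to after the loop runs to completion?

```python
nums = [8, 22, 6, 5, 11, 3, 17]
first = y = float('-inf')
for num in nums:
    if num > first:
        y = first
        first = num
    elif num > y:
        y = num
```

Let's trace through this code step by step.

Initialize: nums = [8, 22, 6, 5, 11, 3, 17]
Initialize: first = -inf
Initialize: y = -inf
Entering loop: for num in nums:
After iteration 1: num = 8, first = 8, y = -inf
After iteration 2: num = 22, first = 22, y = 8
After iteration 3: num = 6, first = 22, y = 8
After iteration 4: num = 5, first = 22, y = 8
After iteration 5: num = 11, first = 22, y = 11
After iteration 6: num = 3, first = 22, y = 11
After iteration 7: num = 17, first = 22, y = 17
Loop ends.

Final answer: 17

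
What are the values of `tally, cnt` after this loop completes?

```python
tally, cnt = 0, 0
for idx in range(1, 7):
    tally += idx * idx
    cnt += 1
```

Let's trace through this code step by step.

Initialize: tally = 0
Initialize: cnt = 0
Entering loop: for idx in range(1, 7):
After iteration 1: idx = 1, tally = 1, cnt = 1
After iteration 2: idx = 2, tally = 5, cnt = 2
After iteration 3: idx = 3, tally = 14, cnt = 3
After iteration 4: idx = 4, tally = 30, cnt = 4
After iteration 5: idx = 5, tally = 55, cnt = 5
After iteration 6: idx = 6, tally = 91, cnt = 6
Loop ends.

Final answer: 91, 6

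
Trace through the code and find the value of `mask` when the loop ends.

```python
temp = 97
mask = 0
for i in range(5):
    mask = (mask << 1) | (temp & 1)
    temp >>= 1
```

Let's trace through this code step by step.

Initialize: temp = 97
Initialize: mask = 0
Entering loop: for i in range(5):
After iteration 1: i = 0, temp = 48, mask = 1
After iteration 2: i = 1, temp = 24, mask = 2
After iteration 3: i = 2, temp = 12, mask = 4
After iteration 4: i = 3, temp = 6, mask = 8
After iteration 5: i = 4, temp = 3, mask = 16
Loop ends.

Final answer: 16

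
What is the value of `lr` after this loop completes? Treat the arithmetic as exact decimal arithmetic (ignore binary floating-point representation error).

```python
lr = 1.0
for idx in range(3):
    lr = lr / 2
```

Let's trace through this code step by step.

Initialize: lr = 1.0
Entering loop: for idx in range(3):
After iteration 1: idx = 0, lr = 0.5
After iteration 2: idx = 1, lr = 0.25
After iteration 3: idx = 2, lr = 0.125
Loop ends.

Final answer: 0.125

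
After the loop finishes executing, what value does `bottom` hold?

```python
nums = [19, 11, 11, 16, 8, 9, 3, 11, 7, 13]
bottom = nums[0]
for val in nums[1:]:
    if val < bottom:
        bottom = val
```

Let's trace through this code step by step.

Initialize: nums = [19, 11, 11, 16, 8, 9, 3, 11, 7, 13]
Initialize: bottom = 19
Entering loop: for val in nums[1:]:
After iteration 1: val = 11, bottom = 11
After iteration 2: val = 11, bottom = 11
After iteration 3: val = 16, bottom = 11
After iteration 4: val = 8, bottom = 8
After iteration 5: val = 9, bottom = 8
After iteration 6: val = 3, bottom = 3
After iteration 7: val = 11, bottom = 3
After iteration 8: val = 7, bottom = 3
After iteration 9: val = 13, bottom = 3
Loop ends.

Final answer: 3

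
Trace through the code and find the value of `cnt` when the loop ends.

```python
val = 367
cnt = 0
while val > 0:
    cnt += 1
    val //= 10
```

Let's trace through this code step by step.

Initialize: val = 367
Initialize: cnt = 0
Entering loop: while val > 0:
After iteration 1: val = 36, cnt = 1
After iteration 2: val = 3, cnt = 2
After iteration 3: val = 0, cnt = 3
Loop ends.

Final answer: 3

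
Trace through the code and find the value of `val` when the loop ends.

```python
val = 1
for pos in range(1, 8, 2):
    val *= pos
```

Let's trace through this code step by step.

Initialize: val = 1
Entering loop: for pos in range(1, 8, 2):
After iteration 1: pos = 1, val = 1
After iteration 2: pos = 3, val = 3
After iteration 3: pos = 5, val = 15
After iteration 4: pos = 7, val = 105
Loop ends.

Final answer: 105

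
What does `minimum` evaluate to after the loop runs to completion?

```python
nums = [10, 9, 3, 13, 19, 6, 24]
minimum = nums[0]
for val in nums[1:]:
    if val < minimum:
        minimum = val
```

Let's trace through this code step by step.

Initialize: nums = [10, 9, 3, 13, 19, 6, 24]
Initialize: minimum = 10
Entering loop: for val in nums[1:]:
After iteration 1: val = 9, minimum = 9
After iteration 2: val = 3, minimum = 3
After iteration 3: val = 13, minimum = 3
After iteration 4: val = 19, minimum = 3
After iteration 5: val = 6, minimum = 3
After iteration 6: val = 24, minimum = 3
Loop ends.

Final answer: 3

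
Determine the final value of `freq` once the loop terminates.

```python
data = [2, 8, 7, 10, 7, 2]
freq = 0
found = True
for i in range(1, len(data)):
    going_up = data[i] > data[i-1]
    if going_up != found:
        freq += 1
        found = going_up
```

Let's trace through this code step by step.

Initialize: data = [2, 8, 7, 10, 7, 2]
Initialize: freq = 0
Initialize: found = True
Entering loop: for i in range(1, len(data)):
After iteration 1: i = 1, freq = 0, found = True, going_up = True
After iteration 2: i = 2, freq = 1, found = False, going_up = False
After iteration 3: i = 3, freq = 2, found = True, going_up = True
After iteration 4: i = 4, freq = 3, found = False, going_up = False
After iteration 5: i = 5, freq = 3, found = False, going_up = False
Loop ends.

Final answer: 3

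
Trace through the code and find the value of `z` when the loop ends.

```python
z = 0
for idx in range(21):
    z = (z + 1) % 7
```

Let's trace through this code step by step.

Initialize: z = 0
Entering loop: for idx in range(21):
After iteration 1: idx = 0, z = 1
After iteration 2: idx = 1, z = 2
After iteration 3: idx = 2, z = 3
After iteration 4: idx = 3, z = 4
After iteration 5: idx = 4, z = 5
After iteration 6: idx = 5, z = 6
After iteration 7: idx = 6, z = 0
After iteration 8: idx = 7, z = 1
After iteration 9: idx = 8, z = 2
After iteration 10: idx = 9, z = 3
After iteration 11: idx = 10, z = 4
After iteration 12: idx = 11, z = 5
After iteration 13: idx = 12, z = 6
After iteration 14: idx = 13, z = 0
After iteration 15: idx = 14, z = 1
After iteration 16: idx = 15, z = 2
After iteration 17: idx = 16, z = 3
After iteration 18: idx = 17, z = 4
After iteration 19: idx = 18, z = 5
After iteration 20: idx = 19, z = 6
After iteration 21: idx = 20, z = 0
Loop ends.

Final answer: 0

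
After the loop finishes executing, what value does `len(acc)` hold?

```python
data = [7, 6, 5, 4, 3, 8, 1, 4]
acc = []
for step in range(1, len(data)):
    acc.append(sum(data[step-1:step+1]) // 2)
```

Let's trace through this code step by step.

Initialize: data = [7, 6, 5, 4, 3, 8, 1, 4]
Initialize: acc = []
Entering loop: for step in range(1, len(data)):
After iteration 1: step = 1, acc = [6]
After iteration 2: step = 2, acc = [6, 5]
After iteration 3: step = 3, acc = [6, 5, 4]
After iteration 4: step = 4, acc = [6, 5, 4, 3]
After iteration 5: step = 5, acc = [6, 5, 4, 3, 5]
After iteration 6: step = 6, acc = [6, 5, 4, 3, 5, 4]
After iteration 7: step = 7, acc = [6, 5, 4, 3, 5, 4, 2]
Loop ends.
len(acc) = 7

Final answer: 7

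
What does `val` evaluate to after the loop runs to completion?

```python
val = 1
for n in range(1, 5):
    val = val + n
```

Let's trace through this code step by step.

Initialize: val = 1
Entering loop: for n in range(1, 5):
After iteration 1: n = 1, val = 2
After iteration 2: n = 2, val = 4
After iteration 3: n = 3, val = 7
After iteration 4: n = 4, val = 11
Loop ends.

Final answer: 11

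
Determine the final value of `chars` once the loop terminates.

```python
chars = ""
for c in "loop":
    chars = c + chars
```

Let's trace through this code step by step.

Initialize: chars = ''
Entering loop: for c in "loop":
After iteration 1: c = 'l', chars = 'l'
After iteration 2: c = 'o', chars = 'ol'
After iteration 3: c = 'o', chars = 'ool'
After iteration 4: c = 'p', chars = 'pool'
Loop ends.

Final answer: 'pool'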